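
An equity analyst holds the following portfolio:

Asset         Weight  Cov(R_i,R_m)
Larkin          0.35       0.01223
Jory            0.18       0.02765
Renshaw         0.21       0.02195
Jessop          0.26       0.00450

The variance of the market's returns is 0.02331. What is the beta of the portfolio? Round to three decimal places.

β_Larkin = 0.01223 / 0.02331 = 0.5247
β_Jory = 0.02765 / 0.02331 = 1.1862
β_Renshaw = 0.02195 / 0.02331 = 0.9417
β_Jessop = 0.00450 / 0.02331 = 0.1931
β_P = Σ w_i β_i = 0.35×0.5247 + 0.18×1.1862 + 0.21×0.9417 + 0.26×0.1931 = 0.6451

0.645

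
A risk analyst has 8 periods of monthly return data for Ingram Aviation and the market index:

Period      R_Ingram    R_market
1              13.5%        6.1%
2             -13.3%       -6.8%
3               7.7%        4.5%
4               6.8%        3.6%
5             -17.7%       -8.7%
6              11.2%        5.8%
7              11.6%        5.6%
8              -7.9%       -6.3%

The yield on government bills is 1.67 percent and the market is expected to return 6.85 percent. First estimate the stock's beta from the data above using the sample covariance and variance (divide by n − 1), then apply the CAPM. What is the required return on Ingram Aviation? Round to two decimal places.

11.49%

Mean R_i = (13.5 − 13.3 + 7.7 + 6.8 − 17.7 + 11.2 + 11.6 − 7.9) / 8 = 1.4875%
Mean R_m = (6.1 − 6.8 + 4.5 + 3.6 − 8.7 + 5.8 + 5.6 − 6.3) / 8 = 0.4750%
Σ(R_i − R̄_i)(R_m − R̄_m) = 559.9475  ⇒  Cov = 559.9475 / 7 = 79.9925
Σ(R_m − R̄_m)² = 295.2350  ⇒  Var(R_m) = 295.2350 / 7 = 42.1764
β = Cov / Var(R_m) = 79.9925 / 42.1764 = 1.8966
MRP = 6.85% − 1.67% = 5.18%
E(R) = R_f + β × MRP = 1.67% + 1.8966 × 5.18% = 11.49%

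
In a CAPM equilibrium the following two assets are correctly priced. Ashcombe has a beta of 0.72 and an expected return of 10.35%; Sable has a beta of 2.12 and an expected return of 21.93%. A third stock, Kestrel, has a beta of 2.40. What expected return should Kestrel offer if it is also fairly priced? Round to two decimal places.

24.25%

MRP (SML slope) = (21.93% − 10.35%) / (2.12 − 0.72) = 11.58% / 1.40 = 8.2714%
R_f (intercept) = 10.35% − 0.72 × 8.2714% = 4.3946%
E(R_Kestrel) = R_f + β × MRP = 4.3946% + 2.40 × 8.2714% = 24.25%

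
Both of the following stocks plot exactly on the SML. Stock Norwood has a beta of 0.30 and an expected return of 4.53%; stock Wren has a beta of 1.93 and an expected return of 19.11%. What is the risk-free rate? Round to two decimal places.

1.85%

Both satisfy E(R) = R_f + β·MRP, so the slope of the SML is
MRP = (19.11% − 4.53%) / (1.93 − 0.30) = 14.58% / 1.63 = 8.9448%
R_f = E(R_Norwood) − β_Norwood·MRP = 4.53% − 0.30 × 8.9448% = 1.8466%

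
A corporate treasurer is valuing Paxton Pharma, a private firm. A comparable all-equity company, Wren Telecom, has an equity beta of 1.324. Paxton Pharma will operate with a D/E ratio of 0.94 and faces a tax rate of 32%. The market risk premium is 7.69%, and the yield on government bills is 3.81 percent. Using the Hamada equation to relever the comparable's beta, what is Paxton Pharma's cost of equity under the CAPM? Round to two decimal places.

β_L = β_U × [1 + (1 − t)(D/E)] = 1.324 × [1 + (1 − 0.32) × 0.94]
    = 1.324 × [1 + 0.68 × 0.94] = 1.324 × 1.6392 = 2.1703
E(R) = R_f + β_L × MRP = 3.81% + 2.1703 × 7.69% = 20.50%

20.50%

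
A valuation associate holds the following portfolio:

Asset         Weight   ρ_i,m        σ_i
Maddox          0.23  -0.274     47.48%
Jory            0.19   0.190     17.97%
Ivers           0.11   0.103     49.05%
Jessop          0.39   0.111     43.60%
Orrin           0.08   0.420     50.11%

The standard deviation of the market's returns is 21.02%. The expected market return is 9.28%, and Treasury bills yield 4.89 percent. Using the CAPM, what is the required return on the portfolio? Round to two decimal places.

β_Maddox = -0.274 × 47.48% / 21.02% = -0.6189
β_Jory = 0.190 × 17.97% / 21.02% = 0.1624
β_Ivers = 0.103 × 49.05% / 21.02% = 0.2403
β_Jessop = 0.111 × 43.60% / 21.02% = 0.2302
β_Orrin = 0.420 × 50.11% / 21.02% = 1.0012
β_P = Σ w_i β_i = 0.23×-0.6189 + 0.19×0.1624 + 0.11×0.2403 + 0.39×0.2302 + 0.08×1.0012 = 0.0848
MRP = 9.28% − 4.89% = 4.39%
E(R_P) = R_f + β_P × MRP = 4.89% + 0.0848 × 4.39% = 5.26%

5.26%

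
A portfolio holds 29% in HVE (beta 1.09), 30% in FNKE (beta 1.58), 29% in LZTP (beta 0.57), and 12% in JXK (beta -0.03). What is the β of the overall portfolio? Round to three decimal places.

0.952

β_P = Σ w_i β_i = 0.29×1.09 + 0.30×1.58 + 0.29×0.57 + 0.12×-0.03 = 0.9518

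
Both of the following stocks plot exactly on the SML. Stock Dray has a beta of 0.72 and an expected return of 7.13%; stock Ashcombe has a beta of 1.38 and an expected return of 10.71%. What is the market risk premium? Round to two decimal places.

5.42%

Both satisfy E(R) = R_f + β·MRP, so the slope of the SML is
MRP = (10.71% − 7.13%) / (1.38 − 0.72) = 3.58% / 0.66 = 5.4242%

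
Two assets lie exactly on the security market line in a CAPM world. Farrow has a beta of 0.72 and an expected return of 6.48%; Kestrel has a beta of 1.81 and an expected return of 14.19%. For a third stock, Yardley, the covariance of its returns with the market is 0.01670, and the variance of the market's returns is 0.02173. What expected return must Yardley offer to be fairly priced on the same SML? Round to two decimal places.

MRP = (14.19% − 6.48%) / (1.81 − 0.72) = 7.0734%
R_f = 6.48% − 0.72 × 7.0734% = 1.3872%
β_Yardley = Cov / Var(R_m) = 0.01670 / 0.02173 = 0.7685
E(R_Yardley) = R_f + β × MRP = 1.3872% + 0.7685 × 7.0734% = 6.82%

6.82%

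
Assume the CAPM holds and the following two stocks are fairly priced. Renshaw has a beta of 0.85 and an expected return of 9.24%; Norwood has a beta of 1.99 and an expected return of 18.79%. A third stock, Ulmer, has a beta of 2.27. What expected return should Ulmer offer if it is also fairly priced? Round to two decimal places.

21.14%

MRP (SML slope) = (18.79% − 9.24%) / (1.99 − 0.85) = 9.55% / 1.14 = 8.3772%
R_f (intercept) = 9.24% − 0.85 × 8.3772% = 2.1194%
E(R_Ulmer) = R_f + β × MRP = 2.1194% + 2.27 × 8.3772% = 21.14%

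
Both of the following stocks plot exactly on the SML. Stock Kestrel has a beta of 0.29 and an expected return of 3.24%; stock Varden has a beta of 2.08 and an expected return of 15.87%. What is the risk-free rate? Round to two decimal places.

Both satisfy E(R) = R_f + β·MRP, so the slope of the SML is
MRP = (15.87% − 3.24%) / (2.08 − 0.29) = 12.63% / 1.79 = 7.0559%
R_f = E(R_Kestrel) − β_Kestrel·MRP = 3.24% − 0.29 × 7.0559% = 1.1938%

1.19%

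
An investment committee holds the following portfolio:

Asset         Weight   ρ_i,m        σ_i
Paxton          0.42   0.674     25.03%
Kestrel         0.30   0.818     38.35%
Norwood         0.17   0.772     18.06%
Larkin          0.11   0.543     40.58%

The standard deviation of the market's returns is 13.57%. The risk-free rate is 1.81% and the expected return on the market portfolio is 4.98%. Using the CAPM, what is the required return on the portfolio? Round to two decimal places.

β_Paxton = 0.674 × 25.03% / 13.57% = 1.2432
β_Kestrel = 0.818 × 38.35% / 13.57% = 2.3117
β_Norwood = 0.772 × 18.06% / 13.57% = 1.0274
β_Larkin = 0.543 × 40.58% / 13.57% = 1.6238
β_P = Σ w_i β_i = 0.42×1.2432 + 0.30×2.3117 + 0.17×1.0274 + 0.11×1.6238 = 1.5689
MRP = 4.98% − 1.81% = 3.17%
E(R_P) = R_f + β_P × MRP = 1.81% + 1.5689 × 3.17% = 6.78%

6.78%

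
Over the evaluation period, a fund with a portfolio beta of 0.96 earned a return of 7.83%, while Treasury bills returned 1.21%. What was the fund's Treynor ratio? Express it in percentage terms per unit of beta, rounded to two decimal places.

Treynor = (R_P − R_f) / β_P = (7.83% − 1.21%) / 0.9600 = 6.62% / 0.9600 = 6.90%

6.90%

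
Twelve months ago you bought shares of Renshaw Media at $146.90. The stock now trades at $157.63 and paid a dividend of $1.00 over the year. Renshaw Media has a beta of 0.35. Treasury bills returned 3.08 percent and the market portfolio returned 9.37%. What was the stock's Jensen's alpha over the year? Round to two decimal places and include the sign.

Realised HPR = (P1 + D1 − P0) / P0 = (157.63 + 1.00 − 146.90) / 146.90 = 11.73 / 146.90 = 7.9850%
MRP = 9.37% − 3.08% = 6.29%
CAPM required = R_f + β·MRP = 3.08% + 0.35 × 6.29% = 5.2815%
α = realised − required = 7.9850% − 5.2815% = +2.70%

+2.70%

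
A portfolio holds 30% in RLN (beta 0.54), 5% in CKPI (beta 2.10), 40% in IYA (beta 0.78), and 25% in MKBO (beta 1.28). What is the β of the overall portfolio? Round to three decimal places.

β_P = Σ w_i β_i = 0.30×0.54 + 0.05×2.10 + 0.40×0.78 + 0.25×1.28 = 0.8990

0.899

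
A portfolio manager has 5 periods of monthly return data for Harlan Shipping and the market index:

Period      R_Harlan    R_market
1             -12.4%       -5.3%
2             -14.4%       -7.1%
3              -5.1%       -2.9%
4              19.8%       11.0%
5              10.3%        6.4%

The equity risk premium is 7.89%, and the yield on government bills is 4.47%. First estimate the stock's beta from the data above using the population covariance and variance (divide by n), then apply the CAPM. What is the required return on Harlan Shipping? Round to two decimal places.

19.34%

Mean R_i = (-12.4 − 14.4 − 5.1 + 19.8 + 10.3) / 5 = -0.3600%
Mean R_m = (-5.3 − 7.1 − 2.9 + 11.0 + 6.4) / 5 = 0.4200%
Σ(R_i − R̄_i)(R_m − R̄_m) = 467.2260  ⇒  Cov = 467.2260 / 5 = 93.4452
Σ(R_m − R̄_m)² = 247.9880  ⇒  Var(R_m) = 247.9880 / 5 = 49.5976
β = Cov / Var(R_m) = 93.4452 / 49.5976 = 1.8841
E(R) = R_f + β × MRP = 4.47% + 1.8841 × 7.89% = 19.34%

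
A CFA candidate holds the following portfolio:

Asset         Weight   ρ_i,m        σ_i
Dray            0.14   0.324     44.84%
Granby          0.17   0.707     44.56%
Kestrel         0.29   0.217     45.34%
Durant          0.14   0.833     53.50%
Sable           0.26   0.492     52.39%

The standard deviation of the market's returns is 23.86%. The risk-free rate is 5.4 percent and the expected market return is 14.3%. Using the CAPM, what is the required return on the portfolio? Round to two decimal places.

β_Dray = 0.324 × 44.84% / 23.86% = 0.6089
β_Granby = 0.707 × 44.56% / 23.86% = 1.3204
β_Kestrel = 0.217 × 45.34% / 23.86% = 0.4124
β_Durant = 0.833 × 53.50% / 23.86% = 1.8678
β_Sable = 0.492 × 52.39% / 23.86% = 1.0803
β_P = Σ w_i β_i = 0.14×0.6089 + 0.17×1.3204 + 0.29×0.4124 + 0.14×1.8678 + 0.26×1.0803 = 0.9717
MRP = 14.3% − 5.4% = 8.90%
E(R_P) = R_f + β_P × MRP = 5.4% + 0.9717 × 8.9% = 14.05%

14.05%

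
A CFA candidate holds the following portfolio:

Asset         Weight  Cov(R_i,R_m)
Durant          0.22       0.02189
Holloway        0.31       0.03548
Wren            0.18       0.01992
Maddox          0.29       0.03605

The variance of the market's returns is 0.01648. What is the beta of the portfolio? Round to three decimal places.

1.812

β_Durant = 0.02189 / 0.01648 = 1.3283
β_Holloway = 0.03548 / 0.01648 = 2.1529
β_Wren = 0.01992 / 0.01648 = 1.2087
β_Maddox = 0.03605 / 0.01648 = 2.1875
β_P = Σ w_i β_i = 0.22×1.3283 + 0.31×2.1529 + 0.18×1.2087 + 0.29×2.1875 = 1.8116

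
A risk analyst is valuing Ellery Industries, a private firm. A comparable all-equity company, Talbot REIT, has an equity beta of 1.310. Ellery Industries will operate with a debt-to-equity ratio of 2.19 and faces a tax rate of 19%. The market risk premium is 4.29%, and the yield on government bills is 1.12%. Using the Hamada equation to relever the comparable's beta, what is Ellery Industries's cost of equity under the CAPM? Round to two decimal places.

16.71%

β_L = β_U × [1 + (1 − t)(D/E)] = 1.310 × [1 + (1 − 0.19) × 2.19]
    = 1.310 × [1 + 0.81 × 2.19] = 1.310 × 2.7739 = 3.6338
E(R) = R_f + β_L × MRP = 1.12% + 3.6338 × 4.29% = 16.71%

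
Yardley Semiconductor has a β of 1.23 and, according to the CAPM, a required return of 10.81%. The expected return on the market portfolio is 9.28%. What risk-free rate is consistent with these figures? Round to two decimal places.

2.63%

E(R) = R_f + β(E(R_m) − R_f) = R_f(1 − β) + β·E(R_m)
10.81% = R_f × (1 − 1.23) + 1.23 × 9.28%
10.81% = R_f × -0.23 + 11.4144%
R_f = (10.81% − 11.4144%) / -0.23 = 2.63%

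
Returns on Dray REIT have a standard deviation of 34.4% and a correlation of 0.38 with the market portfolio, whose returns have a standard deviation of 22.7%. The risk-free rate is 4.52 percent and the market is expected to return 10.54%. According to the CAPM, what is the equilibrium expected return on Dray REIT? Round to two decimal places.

β = ρ × σ_i / σ_m = 0.38 × 34.4% / 22.7% = 0.5759
MRP = 10.54% − 4.52% = 6.02%
E(R) = 4.52% + 0.5759 × 6.02% = 7.99%

7.99%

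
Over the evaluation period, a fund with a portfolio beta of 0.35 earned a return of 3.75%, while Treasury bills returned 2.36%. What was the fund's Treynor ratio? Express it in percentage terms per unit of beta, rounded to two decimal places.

Treynor = (R_P − R_f) / β_P = (3.75% − 2.36%) / 0.3500 = 1.39% / 0.3500 = 3.97%

3.97%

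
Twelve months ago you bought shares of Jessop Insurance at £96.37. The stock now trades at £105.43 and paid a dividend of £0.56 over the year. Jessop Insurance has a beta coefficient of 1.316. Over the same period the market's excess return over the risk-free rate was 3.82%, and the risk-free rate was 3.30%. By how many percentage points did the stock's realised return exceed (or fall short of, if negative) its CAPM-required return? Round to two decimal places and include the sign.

Realised HPR = (P1 + D1 − P0) / P0 = (105.43 + 0.56 − 96.37) / 96.37 = 9.62 / 96.37 = 9.9824%
CAPM required = R_f + β·MRP = 3.30% + 1.316 × 3.82% = 8.32712%
α = realised − required = 9.9824% − 8.32712% = +1.66%

+1.66%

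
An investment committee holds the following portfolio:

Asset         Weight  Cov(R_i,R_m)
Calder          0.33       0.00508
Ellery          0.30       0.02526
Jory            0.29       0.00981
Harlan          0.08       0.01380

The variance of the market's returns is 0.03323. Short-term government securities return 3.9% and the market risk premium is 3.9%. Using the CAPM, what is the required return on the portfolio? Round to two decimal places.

5.45%

β_Calder = 0.00508 / 0.03323 = 0.1529
β_Ellery = 0.02526 / 0.03323 = 0.7602
β_Jory = 0.00981 / 0.03323 = 0.2952
β_Harlan = 0.01380 / 0.03323 = 0.4153
β_P = Σ w_i β_i = 0.33×0.1529 + 0.30×0.7602 + 0.29×0.2952 + 0.08×0.4153 = 0.3973
E(R_P) = R_f + β_P × MRP = 3.9% + 0.3973 × 3.9% = 5.45%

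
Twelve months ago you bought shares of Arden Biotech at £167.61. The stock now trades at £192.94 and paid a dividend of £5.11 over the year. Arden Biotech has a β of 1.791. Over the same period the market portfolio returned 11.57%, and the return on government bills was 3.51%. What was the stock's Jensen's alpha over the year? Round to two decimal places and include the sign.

+0.22%

Realised HPR = (P1 + D1 − P0) / P0 = (192.94 + 5.11 − 167.61) / 167.61 = 30.44 / 167.61 = 18.1612%
MRP = 11.57% − 3.51% = 8.06%
CAPM required = R_f + β·MRP = 3.51% + 1.791 × 8.06% = 17.94546%
α = realised − required = 18.1612% − 17.94546% = +0.22%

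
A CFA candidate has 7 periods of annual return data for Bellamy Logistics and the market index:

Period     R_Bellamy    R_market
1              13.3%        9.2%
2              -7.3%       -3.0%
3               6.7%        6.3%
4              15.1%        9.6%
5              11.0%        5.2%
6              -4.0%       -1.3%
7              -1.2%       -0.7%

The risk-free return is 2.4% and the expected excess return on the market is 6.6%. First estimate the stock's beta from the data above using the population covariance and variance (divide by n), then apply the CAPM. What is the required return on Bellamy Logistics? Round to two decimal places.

13.45%

Mean R_i = (13.3 − 7.3 + 6.7 + 15.1 + 11.0 − 4.0 − 1.2) / 7 = 4.8000%
Mean R_m = (9.2 − 3.0 + 6.3 + 9.6 + 5.2 − 1.3 − 0.7) / 7 = 3.6143%
Σ(R_i − R̄_i)(R_m − R̄_m) = 273.2300  ⇒  Cov = 273.2300 / 7 = 39.0329
Σ(R_m − R̄_m)² = 163.2686  ⇒  Var(R_m) = 163.2686 / 7 = 23.3241
β = Cov / Var(R_m) = 39.0329 / 23.3241 = 1.6735
E(R) = R_f + β × MRP = 2.4% + 1.6735 × 6.6% = 13.45%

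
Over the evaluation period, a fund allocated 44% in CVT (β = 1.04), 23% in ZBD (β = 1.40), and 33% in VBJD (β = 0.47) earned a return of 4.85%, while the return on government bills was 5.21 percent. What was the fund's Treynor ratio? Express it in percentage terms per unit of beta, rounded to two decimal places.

-0.39%

β_P = 0.44×1.04 + 0.23×1.40 + 0.33×0.47 = 0.9347
Treynor = (R_P − R_f) / β_P = (4.85% − 5.21%) / 0.9347 = -0.36% / 0.9347 = -0.39%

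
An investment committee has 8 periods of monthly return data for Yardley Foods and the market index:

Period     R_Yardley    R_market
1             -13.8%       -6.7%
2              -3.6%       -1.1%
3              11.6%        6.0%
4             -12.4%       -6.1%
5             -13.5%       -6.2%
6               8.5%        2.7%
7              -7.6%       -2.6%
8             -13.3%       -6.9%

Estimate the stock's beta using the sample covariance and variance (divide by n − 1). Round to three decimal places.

Mean R_i = (-13.8 − 3.6 + 11.6 − 12.4 − 13.5 + 8.5 − 7.6 − 13.3) / 8 = -5.5125%
Mean R_m = (-6.7 − 1.1 + 6.0 − 6.1 − 6.2 + 2.7 − 2.6 − 6.9) / 8 = -2.6125%
Σ(R_i − R̄_i)(R_m − R̄_m) = 344.6288  ⇒  Cov = 344.6288 / 7 = 49.2327
Σ(R_m − R̄_m)² = 164.8088  ⇒  Var(R_m) = 164.8088 / 7 = 23.5441
β = Cov / Var(R_m) = 49.2327 / 23.5441 = 2.0911

2.091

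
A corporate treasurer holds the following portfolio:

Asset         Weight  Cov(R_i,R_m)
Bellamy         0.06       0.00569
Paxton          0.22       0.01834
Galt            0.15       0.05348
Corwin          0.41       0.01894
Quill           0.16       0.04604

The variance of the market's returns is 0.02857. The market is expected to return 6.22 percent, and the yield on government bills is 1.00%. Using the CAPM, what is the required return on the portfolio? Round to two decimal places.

β_Bellamy = 0.00569 / 0.02857 = 0.1992
β_Paxton = 0.01834 / 0.02857 = 0.6419
β_Galt = 0.05348 / 0.02857 = 1.8719
β_Corwin = 0.01894 / 0.02857 = 0.6629
β_Quill = 0.04604 / 0.02857 = 1.6115
β_P = Σ w_i β_i = 0.06×0.1992 + 0.22×0.6419 + 0.15×1.8719 + 0.41×0.6629 + 0.16×1.6115 = 0.9636
MRP = 6.22% − 1.00% = 5.22%
E(R_P) = R_f + β_P × MRP = 1.00% + 0.9636 × 5.22% = 6.03%

6.03%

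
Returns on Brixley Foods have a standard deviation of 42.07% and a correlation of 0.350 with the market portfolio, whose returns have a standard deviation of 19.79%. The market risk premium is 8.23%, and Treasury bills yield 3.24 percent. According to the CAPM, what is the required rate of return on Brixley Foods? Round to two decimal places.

9.36%

β = ρ × σ_i / σ_m = 0.350 × 42.07% / 19.79% = 0.7440
E(R) = 3.24% + 0.7440 × 8.23% = 9.36%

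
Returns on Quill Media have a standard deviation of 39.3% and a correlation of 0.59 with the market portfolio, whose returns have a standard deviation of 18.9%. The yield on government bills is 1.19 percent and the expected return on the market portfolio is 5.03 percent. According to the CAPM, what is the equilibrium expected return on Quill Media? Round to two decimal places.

5.90%

β = ρ × σ_i / σ_m = 0.59 × 39.3% / 18.9% = 1.2268
MRP = 5.03% − 1.19% = 3.84%
E(R) = 1.19% + 1.2268 × 3.84% = 5.90%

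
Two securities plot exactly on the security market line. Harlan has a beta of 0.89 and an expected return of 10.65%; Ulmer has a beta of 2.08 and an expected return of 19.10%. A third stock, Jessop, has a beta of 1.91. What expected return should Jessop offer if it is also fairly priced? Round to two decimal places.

MRP (SML slope) = (19.10% − 10.65%) / (2.08 − 0.89) = 8.45% / 1.19 = 7.1008%
R_f (intercept) = 10.65% − 0.89 × 7.1008% = 4.3303%
E(R_Jessop) = R_f + β × MRP = 4.3303% + 1.91 × 7.1008% = 17.89%

17.89%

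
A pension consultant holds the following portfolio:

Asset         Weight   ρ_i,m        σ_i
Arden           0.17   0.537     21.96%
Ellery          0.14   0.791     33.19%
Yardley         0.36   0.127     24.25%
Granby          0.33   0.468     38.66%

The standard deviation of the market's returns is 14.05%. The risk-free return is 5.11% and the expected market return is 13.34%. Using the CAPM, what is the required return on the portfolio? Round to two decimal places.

β_Arden = 0.537 × 21.96% / 14.05% = 0.8393
β_Ellery = 0.791 × 33.19% / 14.05% = 1.8686
β_Yardley = 0.127 × 24.25% / 14.05% = 0.2192
β_Granby = 0.468 × 38.66% / 14.05% = 1.2877
β_P = Σ w_i β_i = 0.17×0.8393 + 0.14×1.8686 + 0.36×0.2192 + 0.33×1.2877 = 0.9081
MRP = 13.34% − 5.11% = 8.23%
E(R_P) = R_f + β_P × MRP = 5.11% + 0.9081 × 8.23% = 12.58%

12.58%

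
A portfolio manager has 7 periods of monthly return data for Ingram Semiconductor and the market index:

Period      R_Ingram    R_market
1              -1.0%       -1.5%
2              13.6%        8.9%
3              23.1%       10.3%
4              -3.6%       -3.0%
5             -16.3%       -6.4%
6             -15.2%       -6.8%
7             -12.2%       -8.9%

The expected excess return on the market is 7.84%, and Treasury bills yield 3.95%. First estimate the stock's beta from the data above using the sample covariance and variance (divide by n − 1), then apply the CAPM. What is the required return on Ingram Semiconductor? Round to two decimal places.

18.86%

Mean R_i = (-1.0 + 13.6 + 23.1 − 3.6 − 16.3 − 15.2 − 12.2) / 7 = -1.6571%
Mean R_m = (-1.5 + 8.9 + 10.3 − 3.0 − 6.4 − 6.8 − 8.9) / 7 = -1.0571%
Σ(R_i − R̄_i)(R_m − R̄_m) = 675.2671  ⇒  Cov = 675.2671 / 6 = 112.5445
Σ(R_m − R̄_m)² = 355.1371  ⇒  Var(R_m) = 355.1371 / 6 = 59.1895
β = Cov / Var(R_m) = 112.5445 / 59.1895 = 1.9014
E(R) = R_f + β × MRP = 3.95% + 1.9014 × 7.84% = 18.86%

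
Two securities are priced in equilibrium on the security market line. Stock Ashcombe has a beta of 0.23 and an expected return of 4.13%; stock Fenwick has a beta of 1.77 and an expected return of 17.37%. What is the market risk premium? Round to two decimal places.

8.60%

Both satisfy E(R) = R_f + β·MRP, so the slope of the SML is
MRP = (17.37% − 4.13%) / (1.77 − 0.23) = 13.24% / 1.54 = 8.5974%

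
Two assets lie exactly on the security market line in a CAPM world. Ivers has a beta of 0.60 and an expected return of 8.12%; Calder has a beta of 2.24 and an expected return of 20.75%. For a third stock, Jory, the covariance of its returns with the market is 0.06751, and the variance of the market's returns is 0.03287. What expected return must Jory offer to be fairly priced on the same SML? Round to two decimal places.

19.32%

MRP = (20.75% − 8.12%) / (2.24 − 0.60) = 7.7012%
R_f = 8.12% − 0.60 × 7.7012% = 3.4993%
β_Jory = Cov / Var(R_m) = 0.06751 / 0.03287 = 2.0538
E(R_Jory) = R_f + β × MRP = 3.4993% + 2.0538 × 7.7012% = 19.32%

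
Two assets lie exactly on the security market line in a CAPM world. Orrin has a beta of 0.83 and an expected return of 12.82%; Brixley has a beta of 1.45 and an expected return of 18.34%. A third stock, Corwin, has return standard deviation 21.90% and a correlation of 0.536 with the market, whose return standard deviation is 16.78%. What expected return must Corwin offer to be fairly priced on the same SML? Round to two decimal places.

11.66%

MRP = (18.34% − 12.82%) / (1.45 − 0.83) = 8.9032%
R_f = 12.82% − 0.83 × 8.9032% = 5.4303%
β_Corwin = ρ·σ_i/σ_m = 0.536 × 21.90 / 16.78 = 0.6995
E(R_Corwin) = R_f + β × MRP = 5.4303% + 0.6995 × 8.9032% = 11.66%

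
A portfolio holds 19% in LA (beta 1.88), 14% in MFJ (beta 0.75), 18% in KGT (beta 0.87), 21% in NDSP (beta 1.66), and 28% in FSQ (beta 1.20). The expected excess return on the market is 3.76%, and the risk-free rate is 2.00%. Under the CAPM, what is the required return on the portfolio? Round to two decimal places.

6.90%

β_P = Σ w_i β_i = 0.19×1.88 + 0.14×0.75 + 0.18×0.87 + 0.21×1.66 + 0.28×1.20 = 1.3034
E(R_P) = R_f + β_P × MRP = 2.00% + 1.3034 × 3.76% = 6.90%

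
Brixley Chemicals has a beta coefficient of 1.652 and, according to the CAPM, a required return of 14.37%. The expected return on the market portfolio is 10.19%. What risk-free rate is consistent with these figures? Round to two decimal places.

E(R) = R_f + β(E(R_m) − R_f) = R_f(1 − β) + β·E(R_m)
14.37% = R_f × (1 − 1.652) + 1.652 × 10.19%
14.37% = R_f × -0.652 + 16.83388%
R_f = (14.37% − 16.83388%) / -0.652 = 3.78%

3.78%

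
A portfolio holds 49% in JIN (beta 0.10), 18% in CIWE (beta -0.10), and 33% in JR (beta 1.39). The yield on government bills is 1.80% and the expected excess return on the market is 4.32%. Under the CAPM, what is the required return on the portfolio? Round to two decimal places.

3.92%

β_P = Σ w_i β_i = 0.49×0.10 + 0.18×-0.10 + 0.33×1.39 = 0.4897
E(R_P) = R_f + β_P × MRP = 1.80% + 0.4897 × 4.32% = 3.92%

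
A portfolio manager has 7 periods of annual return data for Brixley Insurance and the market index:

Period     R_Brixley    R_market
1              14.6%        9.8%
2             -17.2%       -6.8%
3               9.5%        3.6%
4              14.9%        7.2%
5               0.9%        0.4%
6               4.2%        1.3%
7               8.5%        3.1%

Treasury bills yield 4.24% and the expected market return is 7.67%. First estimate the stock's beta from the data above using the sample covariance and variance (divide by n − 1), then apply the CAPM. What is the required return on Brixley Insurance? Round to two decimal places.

Mean R_i = (14.6 − 17.2 + 9.5 + 14.9 + 0.9 + 4.2 + 8.5) / 7 = 5.0571%
Mean R_m = (9.8 − 6.8 + 3.6 + 7.2 + 0.4 + 1.3 + 3.1) / 7 = 2.6571%
Σ(R_i − R̄_i)(R_m − R̄_m) = 339.6271  ⇒  Cov = 339.6271 / 6 = 56.6045
Σ(R_m − R̄_m)² = 169.1171  ⇒  Var(R_m) = 169.1171 / 6 = 28.1862
β = Cov / Var(R_m) = 56.6045 / 28.1862 = 2.0082
MRP = 7.67% − 4.24% = 3.43%
E(R) = R_f + β × MRP = 4.24% + 2.0082 × 3.43% = 11.13%

11.13%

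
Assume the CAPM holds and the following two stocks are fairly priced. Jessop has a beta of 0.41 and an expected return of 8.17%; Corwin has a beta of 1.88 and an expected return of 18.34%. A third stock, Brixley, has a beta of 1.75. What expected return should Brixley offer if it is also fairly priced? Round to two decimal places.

17.44%

MRP (SML slope) = (18.34% − 8.17%) / (1.88 − 0.41) = 10.17% / 1.47 = 6.9184%
R_f (intercept) = 8.17% − 0.41 × 6.9184% = 5.3335%
E(R_Brixley) = R_f + β × MRP = 5.3335% + 1.75 × 6.9184% = 17.44%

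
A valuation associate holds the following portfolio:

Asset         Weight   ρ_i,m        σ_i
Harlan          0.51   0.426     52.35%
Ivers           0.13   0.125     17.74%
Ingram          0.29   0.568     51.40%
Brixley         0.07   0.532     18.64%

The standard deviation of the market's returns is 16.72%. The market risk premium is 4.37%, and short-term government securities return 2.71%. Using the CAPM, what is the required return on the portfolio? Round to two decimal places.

β_Harlan = 0.426 × 52.35% / 16.72% = 1.3338
β_Ivers = 0.125 × 17.74% / 16.72% = 0.1326
β_Ingram = 0.568 × 51.40% / 16.72% = 1.7461
β_Brixley = 0.532 × 18.64% / 16.72% = 0.5931
β_P = Σ w_i β_i = 0.51×1.3338 + 0.13×0.1326 + 0.29×1.7461 + 0.07×0.5931 = 1.2454
E(R_P) = R_f + β_P × MRP = 2.71% + 1.2454 × 4.37% = 8.15%

8.15%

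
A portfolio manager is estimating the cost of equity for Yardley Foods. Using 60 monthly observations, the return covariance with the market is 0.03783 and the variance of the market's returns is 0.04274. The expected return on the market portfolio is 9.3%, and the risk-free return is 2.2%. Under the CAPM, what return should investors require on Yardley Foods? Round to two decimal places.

8.48%

β = Cov(R_i, R_m) / Var(R_m) = 0.03783 / 0.04274 = 0.8851
MRP = 9.3% − 2.2% = 7.10%
E(R) = R_f + β × MRP = 2.2% + 0.8851 × 7.1% = 8.48%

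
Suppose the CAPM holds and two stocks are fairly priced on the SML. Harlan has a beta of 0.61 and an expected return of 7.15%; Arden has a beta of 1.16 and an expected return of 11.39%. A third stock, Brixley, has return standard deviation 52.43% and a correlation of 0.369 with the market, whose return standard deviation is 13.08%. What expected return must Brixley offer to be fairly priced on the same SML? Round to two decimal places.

MRP = (11.39% − 7.15%) / (1.16 − 0.61) = 7.7091%
R_f = 7.15% − 0.61 × 7.7091% = 2.4474%
β_Brixley = ρ·σ_i/σ_m = 0.369 × 52.43 / 13.08 = 1.4791
E(R_Brixley) = R_f + β × MRP = 2.4474% + 1.4791 × 7.7091% = 13.85%

13.85%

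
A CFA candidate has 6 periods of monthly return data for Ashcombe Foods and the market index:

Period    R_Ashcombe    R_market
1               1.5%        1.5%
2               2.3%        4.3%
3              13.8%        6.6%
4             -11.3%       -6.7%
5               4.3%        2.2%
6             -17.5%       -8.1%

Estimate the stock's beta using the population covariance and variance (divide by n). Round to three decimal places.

Mean R_i = (1.5 + 2.3 + 13.8 − 11.3 + 4.3 − 17.5) / 6 = -1.1500%
Mean R_m = (1.5 + 4.3 + 6.6 − 6.7 + 2.2 − 8.1) / 6 = -0.0333%
Σ(R_i − R̄_i)(R_m − R̄_m) = 329.9100  ⇒  Cov = 329.9100 / 6 = 54.9850
Σ(R_m − R̄_m)² = 179.6333  ⇒  Var(R_m) = 179.6333 / 6 = 29.9389
β = Cov / Var(R_m) = 54.9850 / 29.9389 = 1.8366

1.837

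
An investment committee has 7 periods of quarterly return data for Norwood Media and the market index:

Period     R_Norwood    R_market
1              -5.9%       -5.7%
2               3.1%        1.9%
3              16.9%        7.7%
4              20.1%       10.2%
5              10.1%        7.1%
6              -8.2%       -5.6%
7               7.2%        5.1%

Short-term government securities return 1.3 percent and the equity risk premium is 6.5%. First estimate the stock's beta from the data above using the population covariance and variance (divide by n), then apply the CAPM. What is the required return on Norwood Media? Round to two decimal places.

11.90%

Mean R_i = (-5.9 + 3.1 + 16.9 + 20.1 + 10.1 − 8.2 + 7.2) / 7 = 6.1857%
Mean R_m = (-5.7 + 1.9 + 7.7 + 10.2 + 7.1 − 5.6 + 5.1) / 7 = 2.9571%
Σ(R_i − R̄_i)(R_m − R̄_m) = 400.9757  ⇒  Cov = 400.9757 / 7 = 57.2822
Σ(R_m − R̄_m)² = 245.9971  ⇒  Var(R_m) = 245.9971 / 7 = 35.1424
β = Cov / Var(R_m) = 57.2822 / 35.1424 = 1.6300
E(R) = R_f + β × MRP = 1.3% + 1.6300 × 6.5% = 11.90%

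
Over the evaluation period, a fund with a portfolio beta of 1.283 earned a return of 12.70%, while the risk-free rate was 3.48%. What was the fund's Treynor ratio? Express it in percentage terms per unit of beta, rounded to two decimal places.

Treynor = (R_P − R_f) / β_P = (12.70% − 3.48%) / 1.2830 = 9.22% / 1.2830 = 7.19%

7.19%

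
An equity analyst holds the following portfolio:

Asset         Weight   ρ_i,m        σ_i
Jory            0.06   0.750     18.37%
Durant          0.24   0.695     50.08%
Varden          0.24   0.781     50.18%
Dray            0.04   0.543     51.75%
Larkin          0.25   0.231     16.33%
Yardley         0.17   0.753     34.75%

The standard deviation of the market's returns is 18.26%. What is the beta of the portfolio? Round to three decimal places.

β_Jory = 0.750 × 18.37% / 18.26% = 0.7545
β_Durant = 0.695 × 50.08% / 18.26% = 1.9061
β_Varden = 0.781 × 50.18% / 18.26% = 2.1463
β_Dray = 0.543 × 51.75% / 18.26% = 1.5389
β_Larkin = 0.231 × 16.33% / 18.26% = 0.2066
β_Yardley = 0.753 × 34.75% / 18.26% = 1.4330
β_P = Σ w_i β_i = 0.06×0.7545 + 0.24×1.9061 + 0.24×2.1463 + 0.04×1.5389 + 0.25×0.2066 + 0.17×1.4330 = 1.3747

1.375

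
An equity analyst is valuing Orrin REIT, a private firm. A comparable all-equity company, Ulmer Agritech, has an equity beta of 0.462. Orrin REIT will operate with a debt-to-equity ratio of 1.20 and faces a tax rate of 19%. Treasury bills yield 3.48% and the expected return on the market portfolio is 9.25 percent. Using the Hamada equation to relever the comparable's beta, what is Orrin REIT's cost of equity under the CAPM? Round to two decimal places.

8.74%

β_L = β_U × [1 + (1 − t)(D/E)] = 0.462 × [1 + (1 − 0.19) × 1.20]
    = 0.462 × [1 + 0.81 × 1.20] = 0.462 × 1.9720 = 0.9111
MRP = 9.25% − 3.48% = 5.77%
E(R) = R_f + β_L × MRP = 3.48% + 0.9111 × 5.77% = 8.74%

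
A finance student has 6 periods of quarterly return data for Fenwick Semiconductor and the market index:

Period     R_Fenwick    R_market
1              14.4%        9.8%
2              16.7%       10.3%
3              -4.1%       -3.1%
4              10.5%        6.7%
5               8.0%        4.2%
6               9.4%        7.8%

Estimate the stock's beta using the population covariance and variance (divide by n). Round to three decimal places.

Mean R_i = (14.4 + 16.7 − 4.1 + 10.5 + 8.0 + 9.4) / 6 = 9.1500%
Mean R_m = (9.8 + 10.3 − 3.1 + 6.7 + 4.2 + 7.8) / 6 = 5.9500%
Σ(R_i − R̄_i)(R_m − R̄_m) = 176.4550  ⇒  Cov = 176.4550 / 6 = 29.4092
Σ(R_m − R̄_m)² = 122.6950  ⇒  Var(R_m) = 122.6950 / 6 = 20.4492
β = Cov / Var(R_m) = 29.4092 / 20.4492 = 1.4382

1.438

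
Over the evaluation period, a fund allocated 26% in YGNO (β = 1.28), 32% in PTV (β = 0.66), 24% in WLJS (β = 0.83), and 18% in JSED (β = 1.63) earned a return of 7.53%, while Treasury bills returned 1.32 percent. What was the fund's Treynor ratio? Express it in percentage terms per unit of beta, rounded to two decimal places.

5.99%

β_P = 0.26×1.28 + 0.32×0.66 + 0.24×0.83 + 0.18×1.63 = 1.0366
Treynor = (R_P − R_f) / β_P = (7.53% − 1.32%) / 1.0366 = 6.21% / 1.0366 = 5.99%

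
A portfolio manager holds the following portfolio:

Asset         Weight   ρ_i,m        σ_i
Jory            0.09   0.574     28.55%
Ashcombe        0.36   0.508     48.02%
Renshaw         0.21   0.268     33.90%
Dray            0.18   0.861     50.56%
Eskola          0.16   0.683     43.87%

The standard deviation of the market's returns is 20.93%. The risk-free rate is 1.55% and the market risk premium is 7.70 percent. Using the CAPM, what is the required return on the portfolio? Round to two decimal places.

β_Jory = 0.574 × 28.55% / 20.93% = 0.7830
β_Ashcombe = 0.508 × 48.02% / 20.93% = 1.1655
β_Renshaw = 0.268 × 33.90% / 20.93% = 0.4341
β_Dray = 0.861 × 50.56% / 20.93% = 2.0799
β_Eskola = 0.683 × 43.87% / 20.93% = 1.4316
β_P = Σ w_i β_i = 0.09×0.7830 + 0.36×1.1655 + 0.21×0.4341 + 0.18×2.0799 + 0.16×1.4316 = 1.1846
E(R_P) = R_f + β_P × MRP = 1.55% + 1.1846 × 7.70% = 10.67%

10.67%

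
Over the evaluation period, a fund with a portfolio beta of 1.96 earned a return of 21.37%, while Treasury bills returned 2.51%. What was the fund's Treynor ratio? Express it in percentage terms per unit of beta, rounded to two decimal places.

Treynor = (R_P − R_f) / β_P = (21.37% − 2.51%) / 1.9600 = 18.86% / 1.9600 = 9.62%

9.62%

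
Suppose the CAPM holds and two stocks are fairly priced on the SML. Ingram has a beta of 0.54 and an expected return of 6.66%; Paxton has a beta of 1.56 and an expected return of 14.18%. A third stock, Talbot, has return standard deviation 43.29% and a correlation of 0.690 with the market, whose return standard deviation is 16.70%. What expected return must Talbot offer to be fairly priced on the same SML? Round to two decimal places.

15.87%

MRP = (14.18% − 6.66%) / (1.56 − 0.54) = 7.3725%
R_f = 6.66% − 0.54 × 7.3725% = 2.6789%
β_Talbot = ρ·σ_i/σ_m = 0.690 × 43.29 / 16.70 = 1.7886
E(R_Talbot) = R_f + β × MRP = 2.6789% + 1.7886 × 7.3725% = 15.87%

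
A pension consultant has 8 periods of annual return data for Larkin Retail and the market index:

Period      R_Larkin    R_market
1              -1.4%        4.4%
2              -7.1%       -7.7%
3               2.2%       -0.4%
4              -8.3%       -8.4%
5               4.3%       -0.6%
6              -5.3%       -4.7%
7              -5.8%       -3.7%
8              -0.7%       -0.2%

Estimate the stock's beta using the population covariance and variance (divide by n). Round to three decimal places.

Mean R_i = (-1.4 − 7.1 + 2.2 − 8.3 + 4.3 − 5.3 − 5.8 − 0.7) / 8 = -2.7625%
Mean R_m = (4.4 − 7.7 − 0.4 − 8.4 − 0.6 − 4.7 − 3.7 − 0.2) / 8 = -2.6625%
Σ(R_i − R̄_i)(R_m − R̄_m) = 102.4388  ⇒  Cov = 102.4388 / 8 = 12.8049
Σ(R_m − R̄_m)² = 128.8388  ⇒  Var(R_m) = 128.8388 / 8 = 16.1049
β = Cov / Var(R_m) = 12.8049 / 16.1049 = 0.7951

0.795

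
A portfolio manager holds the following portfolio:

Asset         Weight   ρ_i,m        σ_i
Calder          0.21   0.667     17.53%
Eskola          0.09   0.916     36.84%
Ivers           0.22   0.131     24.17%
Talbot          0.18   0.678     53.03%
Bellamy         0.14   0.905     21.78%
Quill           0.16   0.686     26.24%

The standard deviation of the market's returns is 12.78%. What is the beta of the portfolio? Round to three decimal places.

1.432

β_Calder = 0.667 × 17.53% / 12.78% = 0.9149
β_Eskola = 0.916 × 36.84% / 12.78% = 2.6405
β_Ivers = 0.131 × 24.17% / 12.78% = 0.2478
β_Talbot = 0.678 × 53.03% / 12.78% = 2.8133
β_Bellamy = 0.905 × 21.78% / 12.78% = 1.5423
β_Quill = 0.686 × 26.24% / 12.78% = 1.4085
β_P = Σ w_i β_i = 0.21×0.9149 + 0.09×2.6405 + 0.22×0.2478 + 0.18×2.8133 + 0.14×1.5423 + 0.16×1.4085 = 1.4320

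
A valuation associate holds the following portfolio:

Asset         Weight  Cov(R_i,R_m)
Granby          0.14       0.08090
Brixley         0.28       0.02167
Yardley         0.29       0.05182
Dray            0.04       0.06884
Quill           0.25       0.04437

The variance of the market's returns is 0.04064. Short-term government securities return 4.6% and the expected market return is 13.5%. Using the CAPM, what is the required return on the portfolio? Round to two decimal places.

14.73%

β_Granby = 0.08090 / 0.04064 = 1.9906
β_Brixley = 0.02167 / 0.04064 = 0.5332
β_Yardley = 0.05182 / 0.04064 = 1.2751
β_Dray = 0.06884 / 0.04064 = 1.6939
β_Quill = 0.04437 / 0.04064 = 1.0918
β_P = Σ w_i β_i = 0.14×1.9906 + 0.28×0.5332 + 0.29×1.2751 + 0.04×1.6939 + 0.25×1.0918 = 1.1385
MRP = 13.5% − 4.6% = 8.90%
E(R_P) = R_f + β_P × MRP = 4.6% + 1.1385 × 8.9% = 14.73%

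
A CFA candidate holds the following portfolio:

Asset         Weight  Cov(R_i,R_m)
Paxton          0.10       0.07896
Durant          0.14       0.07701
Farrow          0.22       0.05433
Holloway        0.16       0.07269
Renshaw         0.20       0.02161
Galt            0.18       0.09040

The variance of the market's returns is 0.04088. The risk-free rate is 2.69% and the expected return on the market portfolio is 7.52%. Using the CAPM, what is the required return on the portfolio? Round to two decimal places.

β_Paxton = 0.07896 / 0.04088 = 1.9315
β_Durant = 0.07701 / 0.04088 = 1.8838
β_Farrow = 0.05433 / 0.04088 = 1.3290
β_Holloway = 0.07269 / 0.04088 = 1.7781
β_Renshaw = 0.02161 / 0.04088 = 0.5286
β_Galt = 0.09040 / 0.04088 = 2.2114
β_P = Σ w_i β_i = 0.10×1.9315 + 0.14×1.8838 + 0.22×1.3290 + 0.16×1.7781 + 0.20×0.5286 + 0.18×2.2114 = 1.5375
MRP = 7.52% − 2.69% = 4.83%
E(R_P) = R_f + β_P × MRP = 2.69% + 1.5375 × 4.83% = 10.12%

10.12%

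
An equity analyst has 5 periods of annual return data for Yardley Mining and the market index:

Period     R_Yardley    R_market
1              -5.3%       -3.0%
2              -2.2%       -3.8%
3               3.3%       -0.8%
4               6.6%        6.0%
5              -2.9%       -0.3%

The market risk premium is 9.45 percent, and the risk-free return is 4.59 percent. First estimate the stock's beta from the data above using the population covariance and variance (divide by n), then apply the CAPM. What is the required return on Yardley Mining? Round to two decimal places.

14.43%

Mean R_i = (-5.3 − 2.2 + 3.3 + 6.6 − 2.9) / 5 = -0.1000%
Mean R_m = (-3.0 − 3.8 − 0.8 + 6.0 − 0.3) / 5 = -0.3800%
Σ(R_i − R̄_i)(R_m − R̄_m) = 61.9000  ⇒  Cov = 61.9000 / 5 = 12.3800
Σ(R_m − R̄_m)² = 59.4480  ⇒  Var(R_m) = 59.4480 / 5 = 11.8896
β = Cov / Var(R_m) = 12.3800 / 11.8896 = 1.0412
E(R) = R_f + β × MRP = 4.59% + 1.0412 × 9.45% = 14.43%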